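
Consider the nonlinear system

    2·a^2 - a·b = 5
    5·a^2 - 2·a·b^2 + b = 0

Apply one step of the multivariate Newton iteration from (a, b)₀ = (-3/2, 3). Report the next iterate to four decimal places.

At (-3/2, 3): F = (4.0000, 41.2500).
Jacobian J = [[4·a - b, -a], [10·a - 2·b^2, -4·a·b + 1]].
At the point, J = [[-9.0000, 1.5000], [-33.0000, 19.0000]] (det J = -121.5000).
Solving J·Δ = −F gives Δ = (0.1163, -1.9691).
Then the next iterate is (a, b)₁ = (-1.3837, 1.0309).

(-1.3837, 1.0309)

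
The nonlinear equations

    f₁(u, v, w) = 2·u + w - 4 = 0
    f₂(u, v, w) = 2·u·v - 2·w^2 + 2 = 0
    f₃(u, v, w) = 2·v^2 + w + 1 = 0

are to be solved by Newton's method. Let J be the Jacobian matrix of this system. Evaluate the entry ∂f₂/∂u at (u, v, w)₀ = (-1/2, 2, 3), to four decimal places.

∂f₂/∂u = 2·v.
At (-1/2, 2, 3) this is 4.0000.

4.0000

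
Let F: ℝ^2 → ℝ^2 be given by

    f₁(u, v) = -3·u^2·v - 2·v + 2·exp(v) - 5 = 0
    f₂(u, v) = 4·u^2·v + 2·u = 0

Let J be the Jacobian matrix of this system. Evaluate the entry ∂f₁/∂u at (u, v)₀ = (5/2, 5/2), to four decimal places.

∂f₁/∂u = -6·u·v.
At (5/2, 5/2) this is -37.5000.

-37.5000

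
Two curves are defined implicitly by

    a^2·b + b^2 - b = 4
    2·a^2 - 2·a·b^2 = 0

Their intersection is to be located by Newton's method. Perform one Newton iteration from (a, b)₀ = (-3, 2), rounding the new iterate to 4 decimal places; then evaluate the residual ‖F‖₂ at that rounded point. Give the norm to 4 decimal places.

111.5574

At (-3, 2): F = (16.0000, 42.0000).
Jacobian J = [[2·a·b, a^2 + 2·b - 1], [4·a - 2·b^2, -4·a·b]].
At the point, J = [[-12.0000, 12.0000], [-20.0000, 24.0000]] (det J = -48.0000).
Solving J·Δ = −F gives Δ = (-2.5000, -3.8333).
Then the next iterate is (a, b)₁ = (-5.5000, -1.8333).
Re-evaluating at (-5.5000, -1.8333): F = (-54.263036, 97.470878), so ‖F‖₂ = 111.5574.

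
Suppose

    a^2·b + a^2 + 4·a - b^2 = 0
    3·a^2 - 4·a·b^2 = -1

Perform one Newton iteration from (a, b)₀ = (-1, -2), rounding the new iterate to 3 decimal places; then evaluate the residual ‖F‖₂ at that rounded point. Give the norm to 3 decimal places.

268.357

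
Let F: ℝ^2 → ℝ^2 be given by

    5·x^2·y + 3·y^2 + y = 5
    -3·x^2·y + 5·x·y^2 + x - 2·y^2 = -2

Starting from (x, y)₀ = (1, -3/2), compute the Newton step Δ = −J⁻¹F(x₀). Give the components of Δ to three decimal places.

(-0.532, 0.245)

At (1, -3/2): F = (-7.250, 14.250).
Jacobian J = [[10·x·y, 5·x^2 + 6·y + 1], [-6·x·y + 5·y^2 + 1, -3·x^2 + 10·x·y - 4·y]].
At the point, J = [[-15.000, -3.000], [21.250, -12.000]] (det J = 243.750).
Solving J·Δ = −F gives Δ = (-0.532, 0.245).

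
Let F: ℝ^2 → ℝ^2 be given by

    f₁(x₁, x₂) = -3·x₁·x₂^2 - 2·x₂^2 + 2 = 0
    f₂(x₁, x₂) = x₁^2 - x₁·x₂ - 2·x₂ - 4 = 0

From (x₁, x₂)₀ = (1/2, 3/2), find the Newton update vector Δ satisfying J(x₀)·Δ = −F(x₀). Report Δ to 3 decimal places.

At (1/2, 3/2): F = (-5.875, -7.500).
Jacobian J = [[-3·x₂^2, -6·x₁·x₂ - 4·x₂], [2·x₁ - x₂, -x₁ - 2]].
At the point, J = [[-6.750, -10.500], [-0.500, -2.500]] (det J = 11.625).
Solving J·Δ = −F gives Δ = (5.511, -4.102).

(5.511, -4.102)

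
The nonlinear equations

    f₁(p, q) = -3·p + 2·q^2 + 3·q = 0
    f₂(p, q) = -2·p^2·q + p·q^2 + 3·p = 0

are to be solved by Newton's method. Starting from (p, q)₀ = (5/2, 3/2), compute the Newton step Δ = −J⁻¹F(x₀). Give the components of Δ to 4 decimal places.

(-0.4197, -0.3066)

At (5/2, 3/2): F = (1.5000, -5.6250).
Jacobian J = [[-3, 4·q + 3], [-4·p·q + q^2 + 3, -2·p^2 + 2·p·q]].
At the point, J = [[-3.0000, 9.0000], [-9.7500, -5.0000]] (det J = 102.7500).
Solving J·Δ = −F gives Δ = (-0.4197, -0.3066).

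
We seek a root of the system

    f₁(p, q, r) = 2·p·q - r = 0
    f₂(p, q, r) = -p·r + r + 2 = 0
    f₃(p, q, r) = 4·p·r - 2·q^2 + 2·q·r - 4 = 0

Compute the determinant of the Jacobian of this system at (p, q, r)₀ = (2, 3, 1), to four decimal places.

-30.0000

J = [[2·q, 2·p, -1], [-r, 0, -p + 1], [4·r, -4·q + 2·r, 4·p + 2·q]].
At the point, J = [[6.0000, 4.0000, -1.0000], [-1.0000, 0.0000, -1.0000], [4.0000, -10.0000, 14.0000]].
det J = -30.0000.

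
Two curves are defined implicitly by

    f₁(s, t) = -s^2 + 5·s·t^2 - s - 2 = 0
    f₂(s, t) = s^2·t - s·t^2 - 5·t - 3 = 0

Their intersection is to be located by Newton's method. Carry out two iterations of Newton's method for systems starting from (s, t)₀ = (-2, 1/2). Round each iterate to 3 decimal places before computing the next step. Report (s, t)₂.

(-2.779, -0.516)

At (-2, 1/2): F = (-6.500, -3.000).
Jacobian J = [[-2·s + 5·t^2 - 1, 10·s·t], [2·s·t - t^2, s^2 - 2·s·t - 5]].
At the point, J = [[4.250, -10.000], [-2.250, 1.000]] (det J = -18.250).
Solving J·Δ = −F gives Δ = (-2.000, -1.500).
Then the next iterate is (s, t)₁ = (-4.000, -1.000).
Round to (-4.000, -1.000) and repeat: F = (-34.000, -10.000), J = [[12.000, 40.000], [7.000, 3.000]].
Δ = (1.221, 0.484), so (s, t)₂ = (-2.779, -0.516).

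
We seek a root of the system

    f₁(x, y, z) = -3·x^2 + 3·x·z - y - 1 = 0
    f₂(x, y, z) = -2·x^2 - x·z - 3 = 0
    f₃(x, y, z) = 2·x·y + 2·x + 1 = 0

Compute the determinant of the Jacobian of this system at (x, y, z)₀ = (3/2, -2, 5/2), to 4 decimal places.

J = [[-6·x + 3·z, -1, 3·x], [-4·x - z, 0, -x], [2·y + 2, 2·x, 0]].
At the point, J = [[-1.5000, -1.0000, 4.5000], [-8.5000, 0.0000, -1.5000], [-2.0000, 3.0000, 0.0000]].
det J = -124.5000.

-124.5000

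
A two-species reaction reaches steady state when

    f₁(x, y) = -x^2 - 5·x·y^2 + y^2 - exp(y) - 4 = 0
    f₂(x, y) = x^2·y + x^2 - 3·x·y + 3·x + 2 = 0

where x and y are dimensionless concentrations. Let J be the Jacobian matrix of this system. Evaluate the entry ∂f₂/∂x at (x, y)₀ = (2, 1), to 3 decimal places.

∂f₂/∂x = 2·x·y + 2·x - 3·y + 3.
At (2, 1) this is 8.000.

8.000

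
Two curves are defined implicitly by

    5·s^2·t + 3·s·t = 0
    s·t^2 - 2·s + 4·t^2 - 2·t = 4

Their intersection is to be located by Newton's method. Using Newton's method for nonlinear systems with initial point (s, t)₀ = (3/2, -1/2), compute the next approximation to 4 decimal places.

At (3/2, -1/2): F = (-7.8750, -4.6250).
Jacobian J = [[10·s·t + 3·t, 5·s^2 + 3·s], [t^2 - 2, 2·s·t + 8·t - 2]].
At the point, J = [[-9.0000, 15.7500], [-1.7500, -7.5000]] (det J = 95.0625).
Solving J·Δ = −F gives Δ = (-1.3876, -0.2929).
Then the next iterate is (s, t)₁ = (0.1124, -0.7929).

(0.1124, -0.7929)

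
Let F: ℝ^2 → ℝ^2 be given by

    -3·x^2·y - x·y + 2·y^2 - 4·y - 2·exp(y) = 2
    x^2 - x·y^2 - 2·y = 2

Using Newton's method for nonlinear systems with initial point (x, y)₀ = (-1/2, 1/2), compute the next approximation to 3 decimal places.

(-0.995, -0.837)

At (-1/2, 1/2): F = (-6.92244, -2.625).
Jacobian J = [[-6·x·y - y, -3·x^2 - x + 4·y - 2·exp(y) - 4], [2·x - y^2, -2·x·y - 2]].
At the point, J = [[1.000, -5.54744], [-1.250, -1.500]] (det J = -8.43430).
Solving J·Δ = −F gives Δ = (-0.495, -1.337).
Then the next iterate is (x, y)₁ = (-0.995, -0.837).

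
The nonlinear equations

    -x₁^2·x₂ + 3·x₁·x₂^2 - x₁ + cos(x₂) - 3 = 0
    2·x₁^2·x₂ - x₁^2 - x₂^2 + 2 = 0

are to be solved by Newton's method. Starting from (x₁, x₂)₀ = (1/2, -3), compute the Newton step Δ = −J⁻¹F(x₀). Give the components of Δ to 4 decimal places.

At (1/2, -3): F = (9.760008, -8.7500).
Jacobian J = [[-2·x₁·x₂ + 3·x₂^2 - 1, -x₁^2 + 6·x₁·x₂ - sin(x₂)], [4·x₁·x₂ - 2·x₁, 2·x₁^2 - 2·x₂]].
At the point, J = [[29.0000, -9.108880], [-7.0000, 6.5000]] (det J = 124.737840).
Solving J·Δ = −F gives Δ = (0.1304, 1.4866).

(0.1304, 1.4866)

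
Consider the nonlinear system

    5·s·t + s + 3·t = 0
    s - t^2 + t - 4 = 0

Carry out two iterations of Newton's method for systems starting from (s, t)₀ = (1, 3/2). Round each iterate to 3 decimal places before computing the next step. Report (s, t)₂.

At (1, 3/2): F = (13.000, -3.750).
Jacobian J = [[5·t + 1, 5·s + 3], [1, -2·t + 1]].
At the point, J = [[8.500, 8.000], [1.000, -2.000]] (det J = -25.000).
Solving J·Δ = −F gives Δ = (0.160, -1.795).
Then the next iterate is (s, t)₁ = (1.160, -0.295).
Round to (1.160, -0.295) and repeat: F = (-1.436, -3.22202), J = [[-0.475, 8.800], [1.000, 1.590]].
Δ = (2.728, 0.310), so (s, t)₂ = (3.888, 0.015).

(3.888, 0.015)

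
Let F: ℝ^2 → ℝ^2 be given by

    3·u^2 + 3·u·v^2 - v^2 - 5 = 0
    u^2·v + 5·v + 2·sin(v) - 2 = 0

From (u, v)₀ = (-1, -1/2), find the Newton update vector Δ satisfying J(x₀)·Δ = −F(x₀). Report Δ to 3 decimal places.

(0.013, 0.767)

At (-1, -1/2): F = (-3.000, -5.95885).
Jacobian J = [[6·u + 3·v^2, 6·u·v - 2·v], [2·u·v, u^2 + 2·cos(v) + 5]].
At the point, J = [[-5.250, 4.000], [1.000, 7.75517]] (det J = -44.71462).
Solving J·Δ = −F gives Δ = (0.013, 0.767).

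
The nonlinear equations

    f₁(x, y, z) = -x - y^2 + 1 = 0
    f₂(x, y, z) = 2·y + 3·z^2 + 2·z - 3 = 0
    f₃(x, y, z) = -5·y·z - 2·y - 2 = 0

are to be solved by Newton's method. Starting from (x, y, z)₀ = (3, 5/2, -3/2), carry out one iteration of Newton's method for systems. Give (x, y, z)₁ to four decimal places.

At (3, 5/2, -3/2): F = (-8.2500, 5.7500, 11.7500).
Jacobian J = [[-1, -2·y, 0], [0, 2, 6·z + 2], [0, -5·z - 2, -5·y]].
At the point, J = [[-1.0000, -5.0000, 0.0000], [0.0000, 2.0000, -7.0000], [0.0000, 5.5000, -12.5000]] (det J = -13.5000).
Solving J·Δ = −F gives Δ = (-4.4074, -0.7685, 0.6019).
Then the next iterate is (x, y, z)₁ = (-1.4074, 1.7315, -0.8981).

(-1.4074, 1.7315, -0.8981)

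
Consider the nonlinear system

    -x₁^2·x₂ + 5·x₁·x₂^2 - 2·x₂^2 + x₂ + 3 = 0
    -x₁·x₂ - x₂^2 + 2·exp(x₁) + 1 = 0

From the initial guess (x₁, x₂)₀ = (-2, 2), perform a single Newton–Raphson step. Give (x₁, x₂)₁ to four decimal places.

(-0.8432, 1.6351)

At (-2, 2): F = (-51.0000, 1.270671).
Jacobian J = [[-2·x₁·x₂ + 5·x₂^2, -x₁^2 + 10·x₁·x₂ - 4·x₂ + 1], [-x₂ + 2·exp(x₁), -x₁ - 2·x₂]].
At the point, J = [[28.0000, -51.0000], [-1.729329, -2.0000]] (det J = -144.195801).
Solving J·Δ = −F gives Δ = (1.1568, -0.3649).
Then the next iterate is (x₁, x₂)₁ = (-0.8432, 1.6351).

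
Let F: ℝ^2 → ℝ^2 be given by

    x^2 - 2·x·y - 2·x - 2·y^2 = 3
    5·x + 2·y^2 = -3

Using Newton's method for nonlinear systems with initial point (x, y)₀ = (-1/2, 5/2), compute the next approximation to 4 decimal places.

At (-1/2, 5/2): F = (-11.7500, 13.0000).
Jacobian J = [[2·x - 2·y - 2, -2·x - 4·y], [5, 4·y]].
At the point, J = [[-8.0000, -9.0000], [5.0000, 10.0000]] (det J = -35.0000).
Solving J·Δ = −F gives Δ = (-0.0143, -1.2929).
Then the next iterate is (x, y)₁ = (-0.5143, 1.2071).

(-0.5143, 1.2071)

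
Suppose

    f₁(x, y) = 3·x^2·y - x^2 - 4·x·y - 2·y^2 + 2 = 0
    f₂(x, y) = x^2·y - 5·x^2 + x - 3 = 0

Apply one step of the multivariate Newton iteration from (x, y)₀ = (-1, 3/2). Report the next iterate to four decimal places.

At (-1, 3/2): F = (7.0000, -7.5000).
Jacobian J = [[6·x·y - 2·x - 4·y, 3·x^2 - 4·x - 4·y], [2·x·y - 10·x + 1, x^2]].
At the point, J = [[-13.0000, 1.0000], [8.0000, 1.0000]] (det J = -21.0000).
Solving J·Δ = −F gives Δ = (0.6905, 1.9762).
Then the next iterate is (x, y)₁ = (-0.3095, 3.4762).

(-0.3095, 3.4762)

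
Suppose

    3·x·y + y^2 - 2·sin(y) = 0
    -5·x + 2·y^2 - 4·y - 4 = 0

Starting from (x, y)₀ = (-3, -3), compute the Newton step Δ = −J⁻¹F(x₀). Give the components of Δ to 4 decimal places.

(0.5918, 2.3776)

At (-3, -3): F = (36.282240, 41.0000).
Jacobian J = [[3·y, 3·x + 2·y - 2·cos(y)], [-5, 4·y - 4]].
At the point, J = [[-9.0000, -13.020015], [-5.0000, -16.0000]] (det J = 78.899925).
Solving J·Δ = −F gives Δ = (0.5918, 2.3776).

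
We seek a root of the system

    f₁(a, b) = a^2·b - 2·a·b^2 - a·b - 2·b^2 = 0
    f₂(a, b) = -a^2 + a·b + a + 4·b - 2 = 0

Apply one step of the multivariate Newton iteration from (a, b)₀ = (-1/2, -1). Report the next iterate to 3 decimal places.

(3.523, -0.364)

At (-1/2, -1): F = (-1.750, -6.250).
Jacobian J = [[2·a·b - 2·b^2 - b, a^2 - 4·a·b - a - 4·b], [-2·a + b + 1, a + 4]].
At the point, J = [[0.000, 2.750], [1.000, 3.500]] (det J = -2.750).
Solving J·Δ = −F gives Δ = (4.023, 0.636).
Then the next iterate is (a, b)₁ = (3.523, -0.364).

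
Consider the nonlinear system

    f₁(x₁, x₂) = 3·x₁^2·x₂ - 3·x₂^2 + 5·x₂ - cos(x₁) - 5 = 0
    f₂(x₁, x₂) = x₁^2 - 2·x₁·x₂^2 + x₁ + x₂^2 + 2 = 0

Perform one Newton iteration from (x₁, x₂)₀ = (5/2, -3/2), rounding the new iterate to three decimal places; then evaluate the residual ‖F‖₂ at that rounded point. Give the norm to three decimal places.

20.072

At (5/2, -3/2): F = (-46.57386, 1.750).
Jacobian J = [[6·x₁·x₂ + sin(x₁), 3·x₁^2 - 6·x₂ + 5], [2·x₁ - 2·x₂^2 + 1, -4·x₁·x₂ + 2·x₂]].
At the point, J = [[-21.90153, 32.750], [1.500, 12.000]] (det J = -311.94333).
Solving J·Δ = −F gives Δ = (-1.975, 0.101).
Then the next iterate is (x₁, x₂)₁ = (0.525, -1.399).
Re-evaluating at (0.525, -1.399): F = (-19.88873, 2.70276), so ‖F‖₂ = 20.072.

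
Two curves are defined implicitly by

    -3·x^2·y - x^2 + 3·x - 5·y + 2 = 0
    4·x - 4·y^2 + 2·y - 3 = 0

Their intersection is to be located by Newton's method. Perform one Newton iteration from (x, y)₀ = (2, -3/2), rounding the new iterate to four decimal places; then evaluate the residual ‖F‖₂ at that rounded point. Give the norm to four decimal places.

At (2, -3/2): F = (29.5000, -7.0000).
Jacobian J = [[-6·x·y - 2·x + 3, -3·x^2 - 5], [4, -8·y + 2]].
At the point, J = [[17.0000, -17.0000], [4.0000, 14.0000]] (det J = 306.0000).
Solving J·Δ = −F gives Δ = (-0.9608, 0.7745).
Then the next iterate is (x, y)₁ = (1.0392, -0.7255).
Re-evaluating at (1.0392, -0.7255): F = (10.015645, -2.399601), so ‖F‖₂ = 10.2991.

10.2991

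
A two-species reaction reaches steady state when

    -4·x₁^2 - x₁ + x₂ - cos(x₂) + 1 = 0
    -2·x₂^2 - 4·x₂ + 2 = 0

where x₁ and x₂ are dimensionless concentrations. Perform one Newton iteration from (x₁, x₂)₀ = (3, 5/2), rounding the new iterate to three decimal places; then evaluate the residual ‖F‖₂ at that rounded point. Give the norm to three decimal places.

10.159

At (3, 5/2): F = (-34.69886, -20.500).
Jacobian J = [[-8·x₁ - 1, sin(x₂) + 1], [0, -4·x₂ - 4]].
At the point, J = [[-25.000, 1.59847], [0.000, -14.000]] (det J = 350.000).
Solving J·Δ = −F gives Δ = (-1.482, -1.464).
Then the next iterate is (x₁, x₂)₁ = (1.518, 1.036).
Re-evaluating at (1.518, 1.036): F = (-9.20896, -4.29059), so ‖F‖₂ = 10.159.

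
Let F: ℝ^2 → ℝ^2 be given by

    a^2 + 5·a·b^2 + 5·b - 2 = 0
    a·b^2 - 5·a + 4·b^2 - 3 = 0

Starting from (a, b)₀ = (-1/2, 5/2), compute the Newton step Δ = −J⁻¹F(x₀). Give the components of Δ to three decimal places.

At (-1/2, 5/2): F = (-4.875, 21.375).
Jacobian J = [[2·a + 5·b^2, 10·a·b + 5], [b^2 - 5, 2·a·b + 8·b]].
At the point, J = [[30.250, -7.500], [1.250, 17.500]] (det J = 538.750).
Solving J·Δ = −F gives Δ = (-0.139, -1.211).

(-0.139, -1.211)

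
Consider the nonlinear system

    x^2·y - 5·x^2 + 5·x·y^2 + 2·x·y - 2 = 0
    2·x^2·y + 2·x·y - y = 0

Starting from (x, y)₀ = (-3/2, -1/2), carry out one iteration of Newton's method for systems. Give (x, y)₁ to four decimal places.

(-2.6098, 4.4390)

At (-3/2, -1/2): F = (-14.7500, -0.2500).
Jacobian J = [[2·x·y - 10·x + 5·y^2 + 2·y, x^2 + 10·x·y + 2·x], [4·x·y + 2·y, 2·x^2 + 2·x - 1]].
At the point, J = [[16.7500, 6.7500], [2.0000, 0.5000]] (det J = -5.1250).
Solving J·Δ = −F gives Δ = (-1.1098, 4.9390).
Then the next iterate is (x, y)₁ = (-2.6098, 4.4390).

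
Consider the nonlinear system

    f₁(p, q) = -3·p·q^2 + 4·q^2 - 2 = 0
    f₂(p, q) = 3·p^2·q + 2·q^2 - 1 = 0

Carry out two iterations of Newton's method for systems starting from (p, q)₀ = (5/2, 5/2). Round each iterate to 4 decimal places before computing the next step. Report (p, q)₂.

(-0.4108, 2.0839)

At (5/2, 5/2): F = (-23.8750, 58.3750).
Jacobian J = [[-3·q^2, -6·p·q + 8·q], [6·p·q, 3·p^2 + 4·q]].
At the point, J = [[-18.7500, -17.5000], [37.5000, 28.7500]] (det J = 117.1875).
Solving J·Δ = −F gives Δ = (-2.8600, 1.7000).
Then the next iterate is (p, q)₁ = (-0.3600, 4.2000).
Round to (-0.3600, 4.2000) and repeat: F = (87.6112, 35.912960), J = [[-52.9200, 42.6720], [-9.0720, 17.1888]].
Δ = (-0.0508, -2.1161), so (p, q)₂ = (-0.4108, 2.0839).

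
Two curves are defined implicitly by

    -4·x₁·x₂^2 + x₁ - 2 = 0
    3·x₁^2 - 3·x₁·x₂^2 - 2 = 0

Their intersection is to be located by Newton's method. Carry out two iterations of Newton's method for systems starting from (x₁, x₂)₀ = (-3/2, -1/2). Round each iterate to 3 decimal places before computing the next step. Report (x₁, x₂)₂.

At (-3/2, -1/2): F = (-2.000, 5.875).
Jacobian J = [[-4·x₂^2 + 1, -8·x₁·x₂], [6·x₁ - 3·x₂^2, -6·x₁·x₂]].
At the point, J = [[0.000, -6.000], [-9.750, -4.500]] (det J = -58.500).
Solving J·Δ = −F gives Δ = (0.756, -0.333).
Then the next iterate is (x₁, x₂)₁ = (-0.744, -0.833).
Round to (-0.744, -0.833) and repeat: F = (-0.67899, 1.20937), J = [[-1.77556, -4.95802], [-6.54567, -3.71851]].
Δ = (0.330, -0.255), so (x₁, x₂)₂ = (-0.414, -1.088).

(-0.414, -1.088)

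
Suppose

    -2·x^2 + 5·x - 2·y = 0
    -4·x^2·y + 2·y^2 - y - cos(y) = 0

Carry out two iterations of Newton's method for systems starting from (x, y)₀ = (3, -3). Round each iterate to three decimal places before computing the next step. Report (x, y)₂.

At (3, -3): F = (3.000, 129.98999).
Jacobian J = [[-4·x + 5, -2], [-8·x·y, -4·x^2 + 4·y + sin(y) - 1]].
At the point, J = [[-7.000, -2.000], [72.000, -49.14112]] (det J = 487.98784).
Solving J·Δ = −F gives Δ = (-0.231, 2.307).
Then the next iterate is (x, y)₁ = (2.769, -0.693).
Round to (2.769, -0.693) and repeat: F = (-0.10372, 22.13809), J = [[-6.076, -2.000], [15.35134, -35.08029]].
Δ = (-0.196, 0.545), so (x, y)₂ = (2.573, -0.148).

(2.573, -0.148)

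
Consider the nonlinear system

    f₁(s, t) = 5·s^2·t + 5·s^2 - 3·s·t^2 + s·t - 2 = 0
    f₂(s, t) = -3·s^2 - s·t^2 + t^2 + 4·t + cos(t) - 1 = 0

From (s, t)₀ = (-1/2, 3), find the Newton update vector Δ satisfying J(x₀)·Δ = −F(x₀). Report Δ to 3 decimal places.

(-0.057, -1.797)

At (-1/2, 3): F = (15.000, 22.76001).
Jacobian J = [[10·s·t + 10·s - 3·t^2 + t, 5·s^2 - 6·s·t + s], [-6·s - t^2, -2·s·t + 2·t - sin(t) + 4]].
At the point, J = [[-44.000, 9.750], [-6.000, 12.85888]] (det J = -507.29072).
Solving J·Δ = −F gives Δ = (-0.057, -1.797).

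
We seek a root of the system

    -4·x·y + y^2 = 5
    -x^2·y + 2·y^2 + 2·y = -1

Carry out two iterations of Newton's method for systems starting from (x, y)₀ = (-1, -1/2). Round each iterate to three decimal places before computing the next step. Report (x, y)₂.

(-3.752, 1.456)

At (-1, -1/2): F = (-6.750, 1.000).
Jacobian J = [[-4·y, -4·x + 2·y], [-2·x·y, -x^2 + 4·y + 2]].
At the point, J = [[2.000, 3.000], [-1.000, -1.000]] (det J = 1.000).
Solving J·Δ = −F gives Δ = (-3.750, 4.750).
Then the next iterate is (x, y)₁ = (-4.750, 4.250).
Round to (-4.750, 4.250) and repeat: F = (93.81250, -50.26562), J = [[-17.000, 27.500], [40.375, -3.56250]].
Δ = (0.998, -2.794), so (x, y)₂ = (-3.752, 1.456).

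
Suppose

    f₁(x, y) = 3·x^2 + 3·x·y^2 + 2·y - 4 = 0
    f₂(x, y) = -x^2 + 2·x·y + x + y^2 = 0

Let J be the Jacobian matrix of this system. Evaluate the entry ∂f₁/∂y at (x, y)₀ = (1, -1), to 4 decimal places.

-4.0000

∂f₁/∂y = 6·x·y + 2.
At (1, -1) this is -4.0000.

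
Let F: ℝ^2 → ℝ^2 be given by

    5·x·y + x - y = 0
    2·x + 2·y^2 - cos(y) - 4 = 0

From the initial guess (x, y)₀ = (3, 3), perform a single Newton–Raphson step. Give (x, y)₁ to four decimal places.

(1.4813, 1.5213)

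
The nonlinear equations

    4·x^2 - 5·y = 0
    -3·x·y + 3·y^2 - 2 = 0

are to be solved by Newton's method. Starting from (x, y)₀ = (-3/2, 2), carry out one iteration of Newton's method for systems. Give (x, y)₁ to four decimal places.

(-1.1557, 0.9737)

At (-3/2, 2): F = (-1.0000, 19.0000).
Jacobian J = [[8·x, -5], [-3·y, -3·x + 6·y]].
At the point, J = [[-12.0000, -5.0000], [-6.0000, 16.5000]] (det J = -228.0000).
Solving J·Δ = −F gives Δ = (0.3443, -1.0263).
Then the next iterate is (x, y)₁ = (-1.1557, 0.9737).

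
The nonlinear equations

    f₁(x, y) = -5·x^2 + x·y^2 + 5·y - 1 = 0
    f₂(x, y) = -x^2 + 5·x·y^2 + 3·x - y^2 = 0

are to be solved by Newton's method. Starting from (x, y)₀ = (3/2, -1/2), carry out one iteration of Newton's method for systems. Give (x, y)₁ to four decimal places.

At (3/2, -1/2): F = (-14.3750, 3.8750).
Jacobian J = [[-10·x + y^2, 2·x·y + 5], [-2·x + 5·y^2 + 3, 10·x·y - 2·y]].
At the point, J = [[-14.7500, 3.5000], [1.2500, -6.5000]] (det J = 91.5000).
Solving J·Δ = −F gives Δ = (-0.8730, 0.4283).
Then the next iterate is (x, y)₁ = (0.6270, -0.0717).

(0.6270, -0.0717)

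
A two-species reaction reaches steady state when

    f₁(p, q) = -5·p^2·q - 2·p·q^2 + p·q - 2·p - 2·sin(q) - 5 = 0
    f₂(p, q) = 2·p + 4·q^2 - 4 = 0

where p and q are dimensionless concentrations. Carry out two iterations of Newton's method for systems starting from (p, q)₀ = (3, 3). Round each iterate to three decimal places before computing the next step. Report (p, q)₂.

(1.452, 0.830)

At (3, 3): F = (-191.28224, 38.000).
Jacobian J = [[-10·p·q - 2·q^2 + q - 2, -5·p^2 - 4·p·q + p - 2·cos(q)], [2, 8·q]].
At the point, J = [[-107.000, -76.02002], [2.000, 24.000]] (det J = -2415.95997).
Solving J·Δ = −F gives Δ = (-0.704, -1.525).
Then the next iterate is (p, q)₁ = (2.296, 1.475).
Round to (2.296, 1.475) and repeat: F = (-57.06487, 9.29450), J = [[-38.74225, -37.79978], [2.000, 11.800]].
Δ = (-0.844, -0.645), so (p, q)₂ = (1.452, 0.830).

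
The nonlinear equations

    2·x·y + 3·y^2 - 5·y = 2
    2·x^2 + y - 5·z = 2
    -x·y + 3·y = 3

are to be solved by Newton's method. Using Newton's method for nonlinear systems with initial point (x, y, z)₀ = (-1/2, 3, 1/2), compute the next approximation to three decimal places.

(0.649, 1.842, -0.391)

At (-1/2, 3, 1/2): F = (7.000, -1.000, 7.500).
Jacobian J = [[2·y, 2·x + 6·y - 5, 0], [4·x, 1, -5], [-y, -x + 3, 0]].
At the point, J = [[6.000, 12.000, 0.000], [-2.000, 1.000, -5.000], [-3.000, 3.500, 0.000]] (det J = 285.000).
Solving J·Δ = −F gives Δ = (1.149, -1.158, -0.891).
Then the next iterate is (x, y, z)₁ = (0.649, 1.842, -0.391).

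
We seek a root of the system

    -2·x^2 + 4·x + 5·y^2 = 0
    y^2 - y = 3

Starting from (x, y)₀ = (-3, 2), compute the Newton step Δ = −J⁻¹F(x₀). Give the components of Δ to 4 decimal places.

(0.2083, 0.3333)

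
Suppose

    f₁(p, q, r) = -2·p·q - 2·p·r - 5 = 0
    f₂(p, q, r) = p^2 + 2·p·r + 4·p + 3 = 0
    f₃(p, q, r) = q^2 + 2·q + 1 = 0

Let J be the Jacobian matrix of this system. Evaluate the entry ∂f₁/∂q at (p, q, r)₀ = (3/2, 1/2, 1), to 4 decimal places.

-3.0000

∂f₁/∂q = -2·p.
At (3/2, 1/2, 1) this is -3.0000.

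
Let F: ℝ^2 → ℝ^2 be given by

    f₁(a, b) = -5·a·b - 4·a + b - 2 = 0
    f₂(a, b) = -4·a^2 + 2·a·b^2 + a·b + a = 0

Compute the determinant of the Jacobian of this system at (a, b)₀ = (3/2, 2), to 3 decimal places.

-195.500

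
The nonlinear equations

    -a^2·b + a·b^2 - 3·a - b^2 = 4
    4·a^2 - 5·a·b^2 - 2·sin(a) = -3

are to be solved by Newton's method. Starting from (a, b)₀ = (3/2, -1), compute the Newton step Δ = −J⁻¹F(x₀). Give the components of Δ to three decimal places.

(2.095, -1.125)

At (3/2, -1): F = (-5.750, 2.50501).
Jacobian J = [[-2·a·b + b^2 - 3, -a^2 + 2·a·b - 2·b], [8·a - 5·b^2 - 2·cos(a), -10·a·b]].
At the point, J = [[1.000, -3.250], [6.85853, 15.000]] (det J = 37.29021).
Solving J·Δ = −F gives Δ = (2.095, -1.125).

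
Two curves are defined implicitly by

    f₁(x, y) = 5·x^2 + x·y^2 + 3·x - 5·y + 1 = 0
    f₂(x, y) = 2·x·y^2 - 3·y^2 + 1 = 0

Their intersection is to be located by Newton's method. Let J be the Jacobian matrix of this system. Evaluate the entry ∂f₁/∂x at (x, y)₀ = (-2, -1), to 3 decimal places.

-16.000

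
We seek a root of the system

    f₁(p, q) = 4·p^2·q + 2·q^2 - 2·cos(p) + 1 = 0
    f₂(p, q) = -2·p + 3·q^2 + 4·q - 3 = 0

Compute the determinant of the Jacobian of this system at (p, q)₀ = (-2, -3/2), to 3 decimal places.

-90.907

J = [[8·p·q + 2·sin(p), 4·p^2 + 4·q], [-2, 6·q + 4]].
At the point, J = [[22.18141, 10.000], [-2.000, -5.000]].
det J = -90.907.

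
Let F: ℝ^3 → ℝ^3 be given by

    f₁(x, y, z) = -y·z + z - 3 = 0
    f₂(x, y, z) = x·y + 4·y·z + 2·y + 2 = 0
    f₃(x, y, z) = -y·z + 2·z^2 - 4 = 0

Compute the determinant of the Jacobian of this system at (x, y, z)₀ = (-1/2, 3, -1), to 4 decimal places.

J = [[0, -z, -y + 1], [y, x + 4·z + 2, 4·y], [0, -z, -y + 4·z]].
At the point, J = [[0.0000, 1.0000, -2.0000], [3.0000, -2.5000, 12.0000], [0.0000, 1.0000, -7.0000]].
det J = 15.0000.

15.0000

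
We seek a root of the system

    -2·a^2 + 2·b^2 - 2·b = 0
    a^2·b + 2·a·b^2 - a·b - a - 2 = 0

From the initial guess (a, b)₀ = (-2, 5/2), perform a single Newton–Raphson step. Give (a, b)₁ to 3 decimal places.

(-1.163, 1.726)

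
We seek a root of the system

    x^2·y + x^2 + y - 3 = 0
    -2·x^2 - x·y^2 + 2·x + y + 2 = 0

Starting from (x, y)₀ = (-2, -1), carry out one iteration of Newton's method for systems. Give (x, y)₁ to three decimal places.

(-0.733, -0.200)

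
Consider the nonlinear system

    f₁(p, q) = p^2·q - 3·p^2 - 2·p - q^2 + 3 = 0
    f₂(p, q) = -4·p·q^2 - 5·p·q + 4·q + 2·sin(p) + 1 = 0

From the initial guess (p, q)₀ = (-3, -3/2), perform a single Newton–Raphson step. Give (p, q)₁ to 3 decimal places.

At (-3, -3/2): F = (-33.750, -0.78224).
Jacobian J = [[2·p·q - 6·p - 2, p^2 - 2·q], [-4·q^2 - 5·q + 2·cos(p), -8·p·q - 5·p + 4]].
At the point, J = [[25.000, 12.000], [-3.47998, -17.000]] (det J = -383.24018).
Solving J·Δ = −F gives Δ = (1.522, -0.357).
Then the next iterate is (p, q)₁ = (-1.478, -1.857).

(-1.478, -1.857)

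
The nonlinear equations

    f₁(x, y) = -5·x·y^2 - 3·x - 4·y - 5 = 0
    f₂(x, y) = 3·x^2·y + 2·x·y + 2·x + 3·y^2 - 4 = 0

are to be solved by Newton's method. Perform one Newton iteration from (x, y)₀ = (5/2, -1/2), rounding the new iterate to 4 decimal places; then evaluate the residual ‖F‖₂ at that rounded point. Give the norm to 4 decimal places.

92.7049

At (5/2, -1/2): F = (-13.6250, -10.1250).
Jacobian J = [[-5·y^2 - 3, -10·x·y - 4], [6·x·y + 2·y + 2, 3·x^2 + 2·x + 6·y]].
At the point, J = [[-4.2500, 8.5000], [-6.5000, 20.7500]] (det J = -32.9375).
Solving J·Δ = −F gives Δ = (-5.9706, -1.3824).
Then the next iterate is (x, y)₁ = (-3.4706, -1.8824).
Re-evaluating at (-3.4706, -1.8824): F = (74.430537, -55.265683), so ‖F‖₂ = 92.7049.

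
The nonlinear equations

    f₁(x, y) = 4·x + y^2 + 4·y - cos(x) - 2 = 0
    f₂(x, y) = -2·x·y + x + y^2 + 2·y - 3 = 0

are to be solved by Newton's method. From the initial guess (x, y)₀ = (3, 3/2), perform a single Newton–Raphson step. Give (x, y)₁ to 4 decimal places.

At (3, 3/2): F = (19.239992, -3.7500).
Jacobian J = [[sin(x) + 4, 2·y + 4], [-2·y + 1, -2·x + 2·y + 2]].
At the point, J = [[4.141120, 7.0000], [-2.0000, -1.0000]] (det J = 9.858880).
Solving J·Δ = −F gives Δ = (-0.7110, -2.3279).
Then the next iterate is (x, y)₁ = (2.2890, -0.8279).

(2.2890, -0.8279)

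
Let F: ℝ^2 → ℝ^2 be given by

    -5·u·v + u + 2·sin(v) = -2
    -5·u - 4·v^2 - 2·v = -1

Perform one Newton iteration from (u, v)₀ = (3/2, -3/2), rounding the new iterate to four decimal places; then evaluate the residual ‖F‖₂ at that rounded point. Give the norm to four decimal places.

At (3/2, -3/2): F = (12.755010, -12.5000).
Jacobian J = [[-5·v + 1, -5·u + 2·cos(v)], [-5, -8·v - 2]].
At the point, J = [[8.5000, -7.358526], [-5.0000, 10.0000]] (det J = 48.207372).
Solving J·Δ = −F gives Δ = (-0.7378, 0.8811).
Then the next iterate is (u, v)₁ = (0.7622, -0.6189).
Re-evaluating at (0.7622, -0.6189): F = (3.960549, -3.105349), so ‖F‖₂ = 5.0328.

5.0328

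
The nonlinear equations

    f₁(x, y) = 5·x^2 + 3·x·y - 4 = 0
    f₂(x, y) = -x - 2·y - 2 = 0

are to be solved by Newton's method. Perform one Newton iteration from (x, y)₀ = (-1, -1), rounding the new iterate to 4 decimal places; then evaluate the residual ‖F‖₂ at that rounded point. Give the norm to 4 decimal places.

At (-1, -1): F = (4.0000, 1.0000).
Jacobian J = [[10·x + 3·y, 3·x], [-1, -2]].
At the point, J = [[-13.0000, -3.0000], [-1.0000, -2.0000]] (det J = 23.0000).
Solving J·Δ = −F gives Δ = (0.2174, 0.3913).
Then the next iterate is (x, y)₁ = (-0.7826, -0.6087).
Re-evaluating at (-0.7826, -0.6087): F = (0.491420, 0.0000), so ‖F‖₂ = 0.4914.

0.4914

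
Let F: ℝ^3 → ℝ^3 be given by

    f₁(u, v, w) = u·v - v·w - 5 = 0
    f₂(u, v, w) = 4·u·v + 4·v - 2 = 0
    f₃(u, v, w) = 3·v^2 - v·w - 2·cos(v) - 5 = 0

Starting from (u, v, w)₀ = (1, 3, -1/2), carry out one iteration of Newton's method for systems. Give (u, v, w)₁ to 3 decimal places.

At (1, 3, -1/2): F = (-0.500, 22.000, 25.47998).
Jacobian J = [[v, u - w, -v], [4·v, 4·u + 4, 0], [0, 6·v - w + 2·sin(v), -v]].
At the point, J = [[3.000, 1.500, -3.000], [12.000, 8.000, 0.000], [0.000, 18.78224, -3.000]] (det J = -694.16064).
Solving J·Δ = −F gives Δ = (-0.745, -1.633, -1.728).
Then the next iterate is (u, v, w)₁ = (0.255, 1.367, -2.228).

(0.255, 1.367, -2.228)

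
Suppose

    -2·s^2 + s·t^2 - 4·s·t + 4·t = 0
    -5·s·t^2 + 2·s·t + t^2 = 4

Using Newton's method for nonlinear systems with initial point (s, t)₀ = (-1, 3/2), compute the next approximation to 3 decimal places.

(-3.022, 0.051)

At (-1, 3/2): F = (7.750, 6.500).
Jacobian J = [[-4·s + t^2 - 4·t, 2·s·t - 4·s + 4], [-5·t^2 + 2·t, -10·s·t + 2·s + 2·t]].
At the point, J = [[0.250, 5.000], [-8.250, 16.000]] (det J = 45.250).
Solving J·Δ = −F gives Δ = (-2.022, -1.449).
Then the next iterate is (s, t)₁ = (-3.022, 0.051).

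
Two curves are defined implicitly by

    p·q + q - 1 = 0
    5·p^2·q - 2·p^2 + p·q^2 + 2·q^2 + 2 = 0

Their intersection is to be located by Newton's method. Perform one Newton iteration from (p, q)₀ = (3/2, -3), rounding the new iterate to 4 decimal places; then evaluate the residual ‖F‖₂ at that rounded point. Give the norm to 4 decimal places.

1.8054

At (3/2, -3): F = (-8.5000, -4.7500).
Jacobian J = [[q, p + 1], [10·p·q - 4·p + q^2, 5·p^2 + 2·p·q + 4·q]].
At the point, J = [[-3.0000, 2.5000], [-42.0000, -9.7500]] (det J = 134.2500).
Solving J·Δ = −F gives Δ = (-0.7058, 2.5531).
Then the next iterate is (p, q)₁ = (0.7942, -0.4469).
Re-evaluating at (0.7942, -0.4469): F = (-1.801828, -0.112870), so ‖F‖₂ = 1.8054.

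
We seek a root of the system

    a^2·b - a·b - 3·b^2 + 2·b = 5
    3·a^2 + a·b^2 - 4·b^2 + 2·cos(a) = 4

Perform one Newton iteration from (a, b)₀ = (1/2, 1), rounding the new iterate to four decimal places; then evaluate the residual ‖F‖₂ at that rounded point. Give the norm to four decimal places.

7.9177

At (1/2, 1): F = (-6.2500, -4.994835).
Jacobian J = [[2·a·b - b, a^2 - a - 6·b + 2], [6·a + b^2 - 2·sin(a), 2·a·b - 8·b]].
At the point, J = [[0.0000, -4.2500], [3.041149, -7.0000]] (det J = 12.924883).
Solving J·Δ = −F gives Δ = (-1.7425, -1.4706).
Then the next iterate is (a, b)₁ = (-1.2425, -0.4706).
Re-evaluating at (-1.2425, -0.4706): F = (-7.916829, 0.115253), so ‖F‖₂ = 7.9177.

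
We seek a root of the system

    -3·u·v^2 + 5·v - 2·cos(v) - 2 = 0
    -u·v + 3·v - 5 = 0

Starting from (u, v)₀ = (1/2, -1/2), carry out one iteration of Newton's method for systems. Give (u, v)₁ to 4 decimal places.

At (1/2, -1/2): F = (-6.630165, -6.2500).
Jacobian J = [[-3·v^2, -6·u·v + 2·sin(v) + 5], [-v, -u + 3]].
At the point, J = [[-0.7500, 5.541149], [0.5000, 2.5000]] (det J = -4.645574).
Solving J·Δ = −F gives Δ = (3.8869, 1.7226).
Then the next iterate is (u, v)₁ = (4.3869, 1.2226).

(4.3869, 1.2226)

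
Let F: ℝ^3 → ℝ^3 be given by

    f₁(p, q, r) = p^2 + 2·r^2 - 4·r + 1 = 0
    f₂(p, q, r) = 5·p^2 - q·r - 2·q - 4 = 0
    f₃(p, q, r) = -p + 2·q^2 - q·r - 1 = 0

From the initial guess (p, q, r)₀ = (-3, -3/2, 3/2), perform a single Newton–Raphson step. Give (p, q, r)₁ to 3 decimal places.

(-1.571, -0.517, 1.536)

At (-3, -3/2, 3/2): F = (8.500, 46.250, 8.750).
Jacobian J = [[2·p, 0, 4·r - 4], [10·p, -r - 2, -q], [-1, 4·q - r, -q]].
At the point, J = [[-6.000, 0.000, 2.000], [-30.000, -3.500, 1.500], [-1.000, -7.500, 1.500]] (det J = 407.000).
Solving J·Δ = −F gives Δ = (1.429, 0.983, 0.036).
Then the next iterate is (p, q, r)₁ = (-1.571, -0.517, 1.536).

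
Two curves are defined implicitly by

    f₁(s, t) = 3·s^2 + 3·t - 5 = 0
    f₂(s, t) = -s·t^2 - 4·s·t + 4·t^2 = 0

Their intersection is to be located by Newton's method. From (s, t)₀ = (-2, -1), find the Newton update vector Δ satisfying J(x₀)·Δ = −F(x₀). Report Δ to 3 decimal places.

At (-2, -1): F = (4.000, -2.000).
Jacobian J = [[6·s, 3], [-t^2 - 4·t, -2·s·t - 4·s + 8·t]].
At the point, J = [[-12.000, 3.000], [3.000, -4.000]] (det J = 39.000).
Solving J·Δ = −F gives Δ = (0.256, -0.308).

(0.256, -0.308)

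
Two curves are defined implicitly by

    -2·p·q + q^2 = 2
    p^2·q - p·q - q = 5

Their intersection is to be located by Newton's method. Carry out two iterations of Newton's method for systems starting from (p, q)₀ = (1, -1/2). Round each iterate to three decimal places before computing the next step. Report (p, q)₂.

(2.063, -6.725)

At (1, -1/2): F = (-0.750, -4.500).
Jacobian J = [[-2·q, -2·p + 2·q], [2·p·q - q, p^2 - p - 1]].
At the point, J = [[1.000, -3.000], [-0.500, -1.000]] (det J = -2.500).
Solving J·Δ = −F gives Δ = (-5.100, -1.950).
Then the next iterate is (p, q)₁ = (-4.100, -2.450).
Round to (-4.100, -2.450) and repeat: F = (-16.08750, -53.77950), J = [[4.900, 3.300], [22.540, 19.910]].
Δ = (6.163, -4.275), so (p, q)₂ = (2.063, -6.725).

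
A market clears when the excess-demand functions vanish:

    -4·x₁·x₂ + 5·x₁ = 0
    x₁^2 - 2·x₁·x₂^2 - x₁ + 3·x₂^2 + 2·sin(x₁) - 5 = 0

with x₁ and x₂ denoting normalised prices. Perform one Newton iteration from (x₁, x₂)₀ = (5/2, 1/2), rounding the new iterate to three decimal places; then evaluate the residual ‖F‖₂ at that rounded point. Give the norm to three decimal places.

12.187

At (5/2, 1/2): F = (7.500, -0.55306).
Jacobian J = [[-4·x₂ + 5, -4·x₁], [2·x₁ - 2·x₂^2 + 2·cos(x₁) - 1, -4·x₁·x₂ + 6·x₂]].
At the point, J = [[3.000, -10.000], [1.89771, -2.000]] (det J = 12.97713).
Solving J·Δ = −F gives Δ = (1.582, 1.225).
Then the next iterate is (x₁, x₂)₁ = (4.082, 1.725).
Re-evaluating at (4.082, 1.725): F = (-7.75580, -9.40100), so ‖F‖₂ = 12.187.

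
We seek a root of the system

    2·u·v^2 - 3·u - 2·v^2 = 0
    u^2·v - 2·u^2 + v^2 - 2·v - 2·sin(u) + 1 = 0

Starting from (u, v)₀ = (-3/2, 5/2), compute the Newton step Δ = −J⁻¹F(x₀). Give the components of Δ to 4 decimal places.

At (-3/2, 5/2): F = (-26.7500, 5.369990).
Jacobian J = [[2·v^2 - 3, 4·u·v - 4·v], [2·u·v - 4·u - 2·cos(u), u^2 + 2·v - 2]].
At the point, J = [[9.5000, -25.0000], [-1.641474, 5.2500]] (det J = 8.838140).
Solving J·Δ = −F gives Δ = (0.7001, -0.8040).

(0.7001, -0.8040)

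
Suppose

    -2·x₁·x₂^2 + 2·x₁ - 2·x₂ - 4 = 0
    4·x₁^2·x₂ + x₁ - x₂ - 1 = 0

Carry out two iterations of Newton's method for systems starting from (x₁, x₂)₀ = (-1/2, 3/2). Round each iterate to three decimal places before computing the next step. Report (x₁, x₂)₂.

(-0.673, 4.449)

At (-1/2, 3/2): F = (-5.750, -1.500).
Jacobian J = [[-2·x₂^2 + 2, -4·x₁·x₂ - 2], [8·x₁·x₂ + 1, 4·x₁^2 - 1]].
At the point, J = [[-2.500, 1.000], [-5.000, 0.000]] (det J = 5.000).
Solving J·Δ = −F gives Δ = (-0.300, 5.000).
Then the next iterate is (x₁, x₂)₁ = (-0.800, 6.500).
Round to (-0.800, 6.500) and repeat: F = (49.000, 8.340), J = [[-82.500, 18.800], [-40.600, 1.560]].
Δ = (0.127, -2.051), so (x₁, x₂)₂ = (-0.673, 4.449).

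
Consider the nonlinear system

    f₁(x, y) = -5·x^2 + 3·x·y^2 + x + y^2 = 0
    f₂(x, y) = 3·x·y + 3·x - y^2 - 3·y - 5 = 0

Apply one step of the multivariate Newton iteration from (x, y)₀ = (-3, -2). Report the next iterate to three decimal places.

(-1.194, -1.927)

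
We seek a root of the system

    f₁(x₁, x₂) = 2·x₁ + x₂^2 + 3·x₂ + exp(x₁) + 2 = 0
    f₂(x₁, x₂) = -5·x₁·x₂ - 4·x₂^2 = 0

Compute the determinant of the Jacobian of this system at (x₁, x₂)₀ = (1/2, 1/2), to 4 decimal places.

J = [[exp(x₁) + 2, 2·x₂ + 3], [-5·x₂, -5·x₁ - 8·x₂]].
At the point, J = [[3.648721, 4.0000], [-2.5000, -6.5000]].
det J = -13.7167.

-13.7167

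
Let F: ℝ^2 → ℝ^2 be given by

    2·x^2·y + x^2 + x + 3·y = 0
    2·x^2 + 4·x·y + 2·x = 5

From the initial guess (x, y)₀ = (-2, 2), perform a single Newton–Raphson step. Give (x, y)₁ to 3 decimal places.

(-1.962, -0.115)

At (-2, 2): F = (24.000, -17.000).
Jacobian J = [[4·x·y + 2·x + 1, 2·x^2 + 3], [4·x + 4·y + 2, 4·x]].
At the point, J = [[-19.000, 11.000], [2.000, -8.000]] (det J = 130.000).
Solving J·Δ = −F gives Δ = (0.038, -2.115).
Then the next iterate is (x, y)₁ = (-1.962, -0.115).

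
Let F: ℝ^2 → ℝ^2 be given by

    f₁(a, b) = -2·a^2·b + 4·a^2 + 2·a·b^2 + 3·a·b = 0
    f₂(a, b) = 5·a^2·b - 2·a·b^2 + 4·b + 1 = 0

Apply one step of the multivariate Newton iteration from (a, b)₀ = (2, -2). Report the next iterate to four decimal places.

(1.3831, -1.1653)

At (2, -2): F = (36.0000, -63.0000).
Jacobian J = [[-4·a·b + 8·a + 2·b^2 + 3·b, -2·a^2 + 4·a·b + 3·a], [10·a·b - 2·b^2, 5·a^2 - 4·a·b + 4]].
At the point, J = [[34.0000, -18.0000], [-48.0000, 40.0000]] (det J = 496.0000).
Solving J·Δ = −F gives Δ = (-0.6169, 0.8347).
Then the next iterate is (a, b)₁ = (1.3831, -1.1653).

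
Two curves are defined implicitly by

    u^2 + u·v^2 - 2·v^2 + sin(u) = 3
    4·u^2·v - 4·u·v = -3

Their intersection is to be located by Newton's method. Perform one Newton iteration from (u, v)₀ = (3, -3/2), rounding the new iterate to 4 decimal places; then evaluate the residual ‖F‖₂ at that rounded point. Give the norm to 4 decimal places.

6.2364

At (3, -3/2): F = (8.391120, -33.0000).
Jacobian J = [[2·u + v^2 + cos(u), 2·u·v - 4·v], [8·u·v - 4·v, 4·u^2 - 4·u]].
At the point, J = [[7.260008, -3.0000], [-30.0000, 24.0000]] (det J = 84.240180).
Solving J·Δ = −F gives Δ = (-1.2154, -0.1443).
Then the next iterate is (u, v)₁ = (1.7846, -1.6443).
Re-evaluating at (1.7846, -1.6443): F = (0.579646, -6.209377), so ‖F‖₂ = 6.2364.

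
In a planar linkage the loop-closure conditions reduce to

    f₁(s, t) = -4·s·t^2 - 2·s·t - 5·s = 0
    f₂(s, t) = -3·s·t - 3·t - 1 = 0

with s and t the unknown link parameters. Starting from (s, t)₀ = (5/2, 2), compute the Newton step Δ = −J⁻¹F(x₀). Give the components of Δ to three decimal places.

(-44.500, 23.333)

At (5/2, 2): F = (-62.500, -22.000).
Jacobian J = [[-4·t^2 - 2·t - 5, -8·s·t - 2·s], [-3·t, -3·s - 3]].
At the point, J = [[-25.000, -45.000], [-6.000, -10.500]] (det J = -7.500).
Solving J·Δ = −F gives Δ = (-44.500, 23.333).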